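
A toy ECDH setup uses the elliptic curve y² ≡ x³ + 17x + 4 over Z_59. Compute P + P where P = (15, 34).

tangent at (15, 34): λ = (3·15² + 17)/(2·34) ≡ 43/9. 9⁻¹ ≡ 46 (mod 59), so λ ≡ 43·46 ≡ 31.
  x = λ² - 15 - 15 = 961 - 30 ≡ 46; y = λ·(15 - 46) - 34 ≡ 8. → (46, 8)

(46, 8)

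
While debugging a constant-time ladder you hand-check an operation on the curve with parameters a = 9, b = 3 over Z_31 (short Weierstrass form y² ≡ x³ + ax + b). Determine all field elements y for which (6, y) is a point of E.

5, 26

x³ + 9x + 3 = 273 ≡ 25 (mod 31).
Square roots of 25 mod 31: 5 and 26 (since 5² = 25 ≡ 25).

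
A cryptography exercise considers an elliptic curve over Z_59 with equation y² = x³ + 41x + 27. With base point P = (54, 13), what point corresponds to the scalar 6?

(10, 32)

Repeated addition: build up to 6P.
2P: tangent at (54, 13): λ = (3·54² + 41)/(2·13) ≡ 57/26. 26⁻¹ ≡ 25 (mod 59) since 26·25 = 650 ≡ 1, so λ ≡ 57·25 ≡ 9.
  x = λ² - 54 - 54 = 81 - 108 ≡ 32; y = λ·(54 - 32) - 13 ≡ 8. → (32, 8)
3P: (32, 8) + (54, 13). λ = (13 - 8)/(54 - 32) ≡ 5/22 mod 59. 22⁻¹ ≡ 51 (mod 59) since 22·51 = 1122 ≡ 1, so λ ≡ 19.
  x = λ² - 32 - 54 = 361 - 86 ≡ 39; y = λ·(32 - 39) - 8 ≡ 36. → (39, 36)
4P: (39, 36) + (54, 13). λ = (13 - 36)/(54 - 39) ≡ 36/15 mod 59. 15⁻¹ ≡ 4 (mod 59), so λ ≡ 26.
  x = λ² - 39 - 54 = 676 - 93 ≡ 52; y = λ·(39 - 52) - 36 ≡ 39. → (52, 39)
5P: (52, 39) + (54, 13). λ = (13 - 39)/(54 - 52) ≡ 33/2 mod 59. 2⁻¹ ≡ 30 (mod 59), so λ ≡ 46.
  x = λ² - 52 - 54 = 2116 - 106 ≡ 4; y = λ·(52 - 4) - 39 ≡ 45. → (4, 45)
6P: (4, 45) + (54, 13). λ = (13 - 45)/(54 - 4) ≡ 27/50 mod 59. 50⁻¹ ≡ 13 (mod 59), so λ ≡ 56.
  x = λ² - 4 - 54 = 3136 - 58 ≡ 10; y = λ·(4 - 10) - 45 ≡ 32. → (10, 32)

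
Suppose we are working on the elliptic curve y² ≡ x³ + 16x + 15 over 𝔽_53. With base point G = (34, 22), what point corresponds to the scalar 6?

Repeated addition: build up to 6G.
2G: tangent at (34, 22): λ = (3·34² + 16)/(2·22) ≡ 39/44. 44⁻¹ ≡ 47 (mod 53), so λ ≡ 39·47 ≡ 31.
  x = λ² - 34 - 34 = 961 - 68 ≡ 45; y = λ·(34 - 45) - 22 ≡ 8. → (45, 8)
3G: (45, 8) + (34, 22). λ = (22 - 8)/(34 - 45) ≡ 14/42 mod 53. 42⁻¹ ≡ 24 (mod 53) since 42·24 = 1008 ≡ 1, so λ ≡ 18.
  x = λ² - 45 - 34 = 324 - 79 ≡ 33; y = λ·(45 - 33) - 8 ≡ 49. → (33, 49)
4G: (33, 49) + (34, 22). λ = (22 - 49)/(34 - 33) ≡ 26/1 mod 53. 1⁻¹ ≡ 1 (mod 53), so λ ≡ 26.
  x = λ² - 33 - 34 = 676 - 67 ≡ 26; y = λ·(33 - 26) - 49 ≡ 27. → (26, 27)
5G: (26, 27) + (34, 22). λ = (22 - 27)/(34 - 26) ≡ 48/8 mod 53. 8⁻¹ ≡ 20 (mod 53), so λ ≡ 6.
  x = λ² - 26 - 34 = 36 - 60 ≡ 29; y = λ·(26 - 29) - 27 ≡ 8. → (29, 8)
6G: (29, 8) + (34, 22). λ = (22 - 8)/(34 - 29) ≡ 14/5 mod 53. 5⁻¹ ≡ 32 (mod 53) since 5·32 = 160 ≡ 1, so λ ≡ 24.
  x = λ² - 29 - 34 = 576 - 63 ≡ 36; y = λ·(29 - 36) - 8 ≡ 36. → (36, 36)

(36, 36)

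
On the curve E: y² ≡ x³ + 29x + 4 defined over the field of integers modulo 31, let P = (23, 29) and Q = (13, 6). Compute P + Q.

(23, 29) + (13, 6). λ = (6 - 29)/(13 - 23) ≡ 8/21 mod 31. 21⁻¹ ≡ 3 (mod 31) since 21·3 = 63 ≡ 1, so λ ≡ 24.
  x = λ² - 23 - 13 = 576 - 36 ≡ 13; y = λ·(23 - 13) - 29 ≡ 25. → (13, 25)

(13, 25)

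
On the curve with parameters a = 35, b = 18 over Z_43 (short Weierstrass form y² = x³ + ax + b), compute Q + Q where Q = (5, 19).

(1, 22)

tangent at (5, 19): λ = (3·5² + 35)/(2·19) ≡ 24/38. 38⁻¹ ≡ 17 (mod 43), so λ ≡ 24·17 ≡ 21.
  x = λ² - 5 - 5 = 441 - 10 ≡ 1; y = λ·(5 - 1) - 19 ≡ 22. → (1, 22)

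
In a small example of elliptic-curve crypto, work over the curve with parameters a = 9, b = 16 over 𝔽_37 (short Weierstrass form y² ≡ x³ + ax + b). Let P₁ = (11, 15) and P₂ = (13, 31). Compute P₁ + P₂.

(3, 12)

(11, 15) + (13, 31). λ = (31 - 15)/(13 - 11) ≡ 16/2 mod 37. 2⁻¹ ≡ 19 (mod 37), so λ ≡ 8.
  x = λ² - 11 - 13 = 64 - 24 ≡ 3; y = λ·(11 - 3) - 15 ≡ 12. → (3, 12)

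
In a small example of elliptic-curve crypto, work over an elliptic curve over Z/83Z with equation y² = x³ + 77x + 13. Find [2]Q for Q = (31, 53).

(57, 40)

tangent at (31, 53): λ = (3·31² + 77)/(2·53) ≡ 55/23. 23⁻¹ ≡ 65 (mod 83), so λ ≡ 55·65 ≡ 6.
  x = λ² - 31 - 31 = 36 - 62 ≡ 57; y = λ·(31 - 57) - 53 ≡ 40. → (57, 40)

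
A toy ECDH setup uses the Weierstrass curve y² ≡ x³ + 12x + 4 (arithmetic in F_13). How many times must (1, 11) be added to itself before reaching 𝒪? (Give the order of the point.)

2P: tangent at (1, 11): λ = (3·1² + 12)/(2·11) ≡ 2/9. 9⁻¹ ≡ 3 (mod 13) since 9·3 = 27 ≡ 1, so λ ≡ 2·3 ≡ 6.
  x = λ² - 1 - 1 = 36 - 2 ≡ 8; y = λ·(1 - 8) - 11 ≡ 12. → (8, 12)
3P: (8, 12) + (1, 11). λ = (11 - 12)/(1 - 8) ≡ 12/6 mod 13. 6⁻¹ ≡ 11 (mod 13) since 6·11 = 66 ≡ 1, so λ ≡ 2.
  x = λ² - 8 - 1 = 4 - 9 ≡ 8; y = λ·(8 - 8) - 12 ≡ 1. → (8, 1)
4P: (8, 1) + (1, 11). λ = (11 - 1)/(1 - 8) ≡ 10/6 mod 13. 6⁻¹ ≡ 11 (mod 13), so λ ≡ 6.
  x = λ² - 8 - 1 = 36 - 9 ≡ 1; y = λ·(8 - 1) - 1 ≡ 2. → (1, 2)
5P: (1, 2) + (1, 11): same x and y₁ ≡ -y₂, so the sum is 𝒪.
5P = 𝒪, so the order is 5.

5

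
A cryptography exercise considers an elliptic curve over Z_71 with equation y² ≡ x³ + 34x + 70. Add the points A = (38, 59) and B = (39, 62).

(3, 46)

(38, 59) + (39, 62). λ = (62 - 59)/(39 - 38) ≡ 3/1 mod 71. 1⁻¹ ≡ 1 (mod 71), so λ ≡ 3.
  x = λ² - 38 - 39 = 9 - 77 ≡ 3; y = λ·(38 - 3) - 59 ≡ 46. → (3, 46)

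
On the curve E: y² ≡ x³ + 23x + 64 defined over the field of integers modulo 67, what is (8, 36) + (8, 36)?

tangent at (8, 36): λ = (3·8² + 23)/(2·36) ≡ 14/5. 5⁻¹ ≡ 27 (mod 67), so λ ≡ 14·27 ≡ 43.
  x = λ² - 8 - 8 = 1849 - 16 ≡ 24; y = λ·(8 - 24) - 36 ≡ 13. → (24, 13)

(24, 13)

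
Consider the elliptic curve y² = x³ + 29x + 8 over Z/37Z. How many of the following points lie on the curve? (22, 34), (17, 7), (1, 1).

3

(22, 34): 34² ≡ 9, rhs ≡ 9 → on.
(17, 7): 7² ≡ 12, rhs ≡ 12 → on.
(1, 1): 1² ≡ 1, rhs ≡ 1 → on.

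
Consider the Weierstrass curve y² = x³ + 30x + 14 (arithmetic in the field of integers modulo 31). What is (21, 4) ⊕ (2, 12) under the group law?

(21, 4) + (2, 12). λ = (12 - 4)/(2 - 21) ≡ 8/12 mod 31. 12⁻¹ ≡ 13 (mod 31), so λ ≡ 11.
  x = λ² - 21 - 2 = 121 - 23 ≡ 5; y = λ·(21 - 5) - 4 ≡ 17. → (5, 17)

(5, 17)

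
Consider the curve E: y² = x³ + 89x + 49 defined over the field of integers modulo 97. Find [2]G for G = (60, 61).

(75, 21)

tangent at (60, 61): λ = (3·60² + 89)/(2·61) ≡ 25/25. 25⁻¹ ≡ 66 (mod 97), so λ ≡ 25·66 ≡ 1.
  x = λ² - 60 - 60 = 1 - 120 ≡ 75; y = λ·(60 - 75) - 61 ≡ 21. → (75, 21)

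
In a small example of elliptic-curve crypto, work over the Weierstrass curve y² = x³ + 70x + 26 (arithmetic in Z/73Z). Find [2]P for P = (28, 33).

(13, 33)

tangent at (28, 33): λ = (3·28² + 70)/(2·33) ≡ 13/66. 66⁻¹ ≡ 52 (mod 73), so λ ≡ 13·52 ≡ 19.
  x = λ² - 28 - 28 = 361 - 56 ≡ 13; y = λ·(28 - 13) - 33 ≡ 33. → (13, 33)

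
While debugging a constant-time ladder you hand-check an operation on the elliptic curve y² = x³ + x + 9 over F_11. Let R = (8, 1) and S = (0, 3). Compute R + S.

(1, 0)

(8, 1) + (0, 3). λ = (3 - 1)/(0 - 8) ≡ 2/3 mod 11. 3⁻¹ ≡ 4 (mod 11), so λ ≡ 8.
  x = λ² - 8 - 0 = 64 - 8 ≡ 1; y = λ·(8 - 1) - 1 ≡ 0. → (1, 0)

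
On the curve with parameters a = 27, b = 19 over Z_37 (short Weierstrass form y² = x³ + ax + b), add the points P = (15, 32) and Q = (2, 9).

(15, 32) + (2, 9). λ = (9 - 32)/(2 - 15) ≡ 14/24 mod 37. 24⁻¹ ≡ 17 (mod 37) since 24·17 = 408 ≡ 1, so λ ≡ 16.
  x = λ² - 15 - 2 = 256 - 17 ≡ 17; y = λ·(15 - 17) - 32 ≡ 10. → (17, 10)

(17, 10)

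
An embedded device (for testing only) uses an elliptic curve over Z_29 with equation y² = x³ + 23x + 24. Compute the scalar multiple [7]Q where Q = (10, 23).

(11, 10)

Double-and-add on 7 = (111)₂. Start with Q = (10, 23) for the leading 1-bit.
double: tangent at (10, 23): λ = (3·10² + 23)/(2·23) ≡ 4/17. 17⁻¹ ≡ 12 (mod 29), so λ ≡ 4·12 ≡ 19.
  x = λ² - 10 - 10 = 361 - 20 ≡ 22; y = λ·(10 - 22) - 23 ≡ 10. → (22, 10)
add Q: (22, 10) + (10, 23). λ = (23 - 10)/(10 - 22) ≡ 13/17 mod 29. 17⁻¹ ≡ 12 (mod 29), so λ ≡ 11.
  x = λ² - 22 - 10 = 121 - 32 ≡ 2; y = λ·(22 - 2) - 10 ≡ 7. → (2, 7)
double: tangent at (2, 7): λ = (3·2² + 23)/(2·7) ≡ 6/14. 14⁻¹ ≡ 27 (mod 29) since 14·27 = 378 ≡ 1, so λ ≡ 6·27 ≡ 17.
  x = λ² - 2 - 2 = 289 - 4 ≡ 24; y = λ·(2 - 24) - 7 ≡ 25. → (24, 25)
add Q: (24, 25) + (10, 23). λ = (23 - 25)/(10 - 24) ≡ 27/15 mod 29. 15⁻¹ ≡ 2 (mod 29), so λ ≡ 25.
  x = λ² - 24 - 10 = 625 - 34 ≡ 11; y = λ·(24 - 11) - 25 ≡ 10. → (11, 10)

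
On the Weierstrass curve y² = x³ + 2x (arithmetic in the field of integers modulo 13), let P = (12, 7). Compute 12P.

(1, 9)

Repeated addition: build up to 12P.
2P: tangent at (12, 7): λ = (3·12² + 2)/(2·7) ≡ 5/1. 1⁻¹ ≡ 1 (mod 13), so λ ≡ 5·1 ≡ 5.
  x = λ² - 12 - 12 = 25 - 24 ≡ 1; y = λ·(12 - 1) - 7 ≡ 9. → (1, 9)
3P: (1, 9) + (12, 7). λ = (7 - 9)/(12 - 1) ≡ 11/11 mod 13. 11⁻¹ ≡ 6 (mod 13), so λ ≡ 1.
  x = λ² - 1 - 12 = 1 - 13 ≡ 1; y = λ·(1 - 1) - 9 ≡ 4. → (1, 4)
4P: (1, 4) + (12, 7). λ = (7 - 4)/(12 - 1) ≡ 3/11 mod 13. 11⁻¹ ≡ 6 (mod 13) since 11·6 = 66 ≡ 1, so λ ≡ 5.
  x = λ² - 1 - 12 = 25 - 13 ≡ 12; y = λ·(1 - 12) - 4 ≡ 6. → (12, 6)
5P: (12, 6) + (12, 7): same x and y₁ ≡ -y₂, so the sum is O.
6P: O + (12, 7) = (12, 7) (identity).
7P: tangent at (12, 7): λ = (3·12² + 2)/(2·7) ≡ 5/1. 1⁻¹ ≡ 1 (mod 13) since 1·1 = 1 ≡ 1, so λ ≡ 5·1 ≡ 5.
  x = λ² - 12 - 12 = 25 - 24 ≡ 1; y = λ·(12 - 1) - 7 ≡ 9. → (1, 9)
8P: (1, 9) + (12, 7). λ = (7 - 9)/(12 - 1) ≡ 11/11 mod 13. 11⁻¹ ≡ 6 (mod 13) since 11·6 = 66 ≡ 1, so λ ≡ 1.
  x = λ² - 1 - 12 = 1 - 13 ≡ 1; y = λ·(1 - 1) - 9 ≡ 4. → (1, 4)
9P: (1, 4) + (12, 7). λ = (7 - 4)/(12 - 1) ≡ 3/11 mod 13. 11⁻¹ ≡ 6 (mod 13) since 11·6 = 66 ≡ 1, so λ ≡ 5.
  x = λ² - 1 - 12 = 25 - 13 ≡ 12; y = λ·(1 - 12) - 4 ≡ 6. → (12, 6)
10P: (12, 6) + (12, 7): same x and y₁ ≡ -y₂, so the sum is O.
11P: O + (12, 7) = (12, 7) (identity).
12P: tangent at (12, 7): λ = (3·12² + 2)/(2·7) ≡ 5/1. 1⁻¹ ≡ 1 (mod 13) since 1·1 = 1 ≡ 1, so λ ≡ 5·1 ≡ 5.
  x = λ² - 12 - 12 = 25 - 24 ≡ 1; y = λ·(12 - 1) - 7 ≡ 9. → (1, 9)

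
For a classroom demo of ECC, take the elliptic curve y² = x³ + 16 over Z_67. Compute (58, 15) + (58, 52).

O

The two points share x = 58 and their y-coordinates satisfy 15 + 52 ≡ 0 (mod 67), so they are inverses. Their sum is O.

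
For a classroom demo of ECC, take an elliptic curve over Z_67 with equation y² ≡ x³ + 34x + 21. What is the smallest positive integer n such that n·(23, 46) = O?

8

2P: tangent at (23, 46): λ = (3·23² + 34)/(2·46) ≡ 13/25. 25⁻¹ ≡ 59 (mod 67) since 25·59 = 1475 ≡ 1, so λ ≡ 13·59 ≡ 30.
  x = λ² - 23 - 23 = 900 - 46 ≡ 50; y = λ·(23 - 50) - 46 ≡ 15. → (50, 15)
3P: (50, 15) + (23, 46). λ = (46 - 15)/(23 - 50) ≡ 31/40 mod 67. 40⁻¹ ≡ 62 (mod 67), so λ ≡ 46.
  x = λ² - 50 - 23 = 2116 - 73 ≡ 33; y = λ·(50 - 33) - 15 ≡ 30. → (33, 30)
4P: (33, 30) + (23, 46). λ = (46 - 30)/(23 - 33) ≡ 16/57 mod 67. 57⁻¹ ≡ 20 (mod 67), so λ ≡ 52.
  x = λ² - 33 - 23 = 2704 - 56 ≡ 35; y = λ·(33 - 35) - 30 ≡ 0. → (35, 0)
5P: (35, 0) + (23, 46). λ = (46 - 0)/(23 - 35) ≡ 46/55 mod 67. 55⁻¹ ≡ 39 (mod 67), so λ ≡ 52.
  x = λ² - 35 - 23 = 2704 - 58 ≡ 33; y = λ·(35 - 33) - 0 ≡ 37. → (33, 37)
6P: (33, 37) + (23, 46). λ = (46 - 37)/(23 - 33) ≡ 9/57 mod 67. 57⁻¹ ≡ 20 (mod 67), so λ ≡ 46.
  x = λ² - 33 - 23 = 2116 - 56 ≡ 50; y = λ·(33 - 50) - 37 ≡ 52. → (50, 52)
7P: (50, 52) + (23, 46). λ = (46 - 52)/(23 - 50) ≡ 61/40 mod 67. 40⁻¹ ≡ 62 (mod 67), so λ ≡ 30.
  x = λ² - 50 - 23 = 900 - 73 ≡ 23; y = λ·(50 - 23) - 52 ≡ 21. → (23, 21)
8P: (23, 21) + (23, 46): same x and y₁ ≡ -y₂, so the sum is O.
8P = O, so the order is 8.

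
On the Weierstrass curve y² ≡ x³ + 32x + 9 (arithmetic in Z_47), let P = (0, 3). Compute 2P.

(18, 42)

tangent at (0, 3): λ = (3·0² + 32)/(2·3) ≡ 32/6. 6⁻¹ ≡ 8 (mod 47), so λ ≡ 32·8 ≡ 21.
  x = λ² - 0 - 0 = 441 - 0 ≡ 18; y = λ·(0 - 18) - 3 ≡ 42. → (18, 42)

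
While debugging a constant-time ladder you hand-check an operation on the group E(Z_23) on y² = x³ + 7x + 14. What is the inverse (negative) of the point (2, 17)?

(2, 6)

-(2, 17) = (2, -17 mod 23) = (2, 6).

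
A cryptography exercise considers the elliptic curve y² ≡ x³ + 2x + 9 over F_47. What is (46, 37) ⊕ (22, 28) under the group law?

(46, 37) + (22, 28). λ = (28 - 37)/(22 - 46) ≡ 38/23 mod 47. 23⁻¹ ≡ 45 (mod 47) since 23·45 = 1035 ≡ 1, so λ ≡ 18.
  x = λ² - 46 - 22 = 324 - 68 ≡ 21; y = λ·(46 - 21) - 37 ≡ 37. → (21, 37)

(21, 37)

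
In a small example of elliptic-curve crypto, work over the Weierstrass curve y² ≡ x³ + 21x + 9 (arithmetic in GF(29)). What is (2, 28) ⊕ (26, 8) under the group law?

(2, 28) + (26, 8). λ = (8 - 28)/(26 - 2) ≡ 9/24 mod 29. 24⁻¹ ≡ 23 (mod 29), so λ ≡ 4.
  x = λ² - 2 - 26 = 16 - 28 ≡ 17; y = λ·(2 - 17) - 28 ≡ 28. → (17, 28)

(17, 28)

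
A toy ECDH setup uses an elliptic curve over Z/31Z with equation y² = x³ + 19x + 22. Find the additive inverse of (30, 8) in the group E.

(30, 23)

-(30, 8) = (30, -8 mod 31) = (30, 23).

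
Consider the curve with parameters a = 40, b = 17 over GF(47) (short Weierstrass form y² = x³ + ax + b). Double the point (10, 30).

tangent at (10, 30): λ = (3·10² + 40)/(2·30) ≡ 11/13. 13⁻¹ ≡ 29 (mod 47) since 13·29 = 377 ≡ 1, so λ ≡ 11·29 ≡ 37.
  x = λ² - 10 - 10 = 1369 - 20 ≡ 33; y = λ·(10 - 33) - 30 ≡ 12. → (33, 12)

(33, 12)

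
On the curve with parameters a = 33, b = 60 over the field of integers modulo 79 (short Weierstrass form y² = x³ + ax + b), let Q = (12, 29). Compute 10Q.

Repeated addition: build up to 10Q.
2Q: tangent at (12, 29): λ = (3·12² + 33)/(2·29) ≡ 70/58. 58⁻¹ ≡ 15 (mod 79), so λ ≡ 70·15 ≡ 23.
  x = λ² - 12 - 12 = 529 - 24 ≡ 31; y = λ·(12 - 31) - 29 ≡ 8. → (31, 8)
3Q: (31, 8) + (12, 29). λ = (29 - 8)/(12 - 31) ≡ 21/60 mod 79. 60⁻¹ ≡ 54 (mod 79), so λ ≡ 28.
  x = λ² - 31 - 12 = 784 - 43 ≡ 30; y = λ·(31 - 30) - 8 ≡ 20. → (30, 20)
4Q: (30, 20) + (12, 29). λ = (29 - 20)/(12 - 30) ≡ 9/61 mod 79. 61⁻¹ ≡ 57 (mod 79) since 61·57 = 3477 ≡ 1, so λ ≡ 39.
  x = λ² - 30 - 12 = 1521 - 42 ≡ 57; y = λ·(30 - 57) - 20 ≡ 33. → (57, 33)
5Q: (57, 33) + (12, 29). λ = (29 - 33)/(12 - 57) ≡ 75/34 mod 79. 34⁻¹ ≡ 7 (mod 79), so λ ≡ 51.
  x = λ² - 57 - 12 = 2601 - 69 ≡ 4; y = λ·(57 - 4) - 33 ≡ 63. → (4, 63)
6Q: (4, 63) + (12, 29). λ = (29 - 63)/(12 - 4) ≡ 45/8 mod 79. 8⁻¹ ≡ 10 (mod 79), so λ ≡ 55.
  x = λ² - 4 - 12 = 3025 - 16 ≡ 7; y = λ·(4 - 7) - 63 ≡ 9. → (7, 9)
7Q: (7, 9) + (12, 29). λ = (29 - 9)/(12 - 7) ≡ 20/5 mod 79. 5⁻¹ ≡ 16 (mod 79), so λ ≡ 4.
  x = λ² - 7 - 12 = 16 - 19 ≡ 76; y = λ·(7 - 76) - 9 ≡ 31. → (76, 31)
8Q: (76, 31) + (12, 29). λ = (29 - 31)/(12 - 76) ≡ 77/15 mod 79. 15⁻¹ ≡ 58 (mod 79), so λ ≡ 42.
  x = λ² - 76 - 12 = 1764 - 88 ≡ 17; y = λ·(76 - 17) - 31 ≡ 77. → (17, 77)
9Q: (17, 77) + (12, 29). λ = (29 - 77)/(12 - 17) ≡ 31/74 mod 79. 74⁻¹ ≡ 63 (mod 79), so λ ≡ 57.
  x = λ² - 17 - 12 = 3249 - 29 ≡ 60; y = λ·(17 - 60) - 77 ≡ 0. → (60, 0)
10Q: (60, 0) + (12, 29). λ = (29 - 0)/(12 - 60) ≡ 29/31 mod 79. 31⁻¹ ≡ 51 (mod 79), so λ ≡ 57.
  x = λ² - 60 - 12 = 3249 - 72 ≡ 17; y = λ·(60 - 17) - 0 ≡ 2. → (17, 2)

(17, 2)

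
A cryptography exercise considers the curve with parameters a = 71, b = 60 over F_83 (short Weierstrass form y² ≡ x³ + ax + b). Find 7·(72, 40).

Write G = (72, 40).
Double-and-add on 7 = (111)₂. Start with G = (72, 40) for the leading 1-bit.
double: tangent at (72, 40): λ = (3·72² + 71)/(2·40) ≡ 19/80. 80⁻¹ ≡ 55 (mod 83), so λ ≡ 19·55 ≡ 49.
  x = λ² - 72 - 72 = 2401 - 144 ≡ 16; y = λ·(72 - 16) - 40 ≡ 48. → (16, 48)
add G: (16, 48) + (72, 40). λ = (40 - 48)/(72 - 16) ≡ 75/56 mod 83. 56⁻¹ ≡ 43 (mod 83), so λ ≡ 71.
  x = λ² - 16 - 72 = 5041 - 88 ≡ 56; y = λ·(16 - 56) - 48 ≡ 17. → (56, 17)
double: tangent at (56, 17): λ = (3·56² + 71)/(2·17) ≡ 17/34. 34⁻¹ ≡ 22 (mod 83) since 34·22 = 748 ≡ 1, so λ ≡ 17·22 ≡ 42.
  x = λ² - 56 - 56 = 1764 - 112 ≡ 75; y = λ·(56 - 75) - 17 ≡ 15. → (75, 15)
add G: (75, 15) + (72, 40). λ = (40 - 15)/(72 - 75) ≡ 25/80 mod 83. 80⁻¹ ≡ 55 (mod 83), so λ ≡ 47.
  x = λ² - 75 - 72 = 2209 - 147 ≡ 70; y = λ·(75 - 70) - 15 ≡ 54. → (70, 54)

(70, 54)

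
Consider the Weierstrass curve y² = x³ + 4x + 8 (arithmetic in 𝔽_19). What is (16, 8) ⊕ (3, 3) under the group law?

(16, 11)

(16, 8) + (3, 3). λ = (3 - 8)/(3 - 16) ≡ 14/6 mod 19. 6⁻¹ ≡ 16 (mod 19), so λ ≡ 15.
  x = λ² - 16 - 3 = 225 - 19 ≡ 16; y = λ·(16 - 16) - 8 ≡ 11. → (16, 11)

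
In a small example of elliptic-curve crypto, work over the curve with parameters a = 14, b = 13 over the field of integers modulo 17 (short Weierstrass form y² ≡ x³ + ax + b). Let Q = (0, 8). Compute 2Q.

tangent at (0, 8): λ = (3·0² + 14)/(2·8) ≡ 14/16. 16⁻¹ ≡ 16 (mod 17), so λ ≡ 14·16 ≡ 3.
  x = λ² - 0 - 0 = 9 - 0 ≡ 9; y = λ·(0 - 9) - 8 ≡ 16. → (9, 16)

(9, 16)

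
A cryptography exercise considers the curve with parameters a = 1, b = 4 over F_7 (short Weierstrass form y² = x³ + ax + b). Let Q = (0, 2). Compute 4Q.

(6, 3)

Double-and-add on 4 = (100)₂. Start with Q = (0, 2) for the leading 1-bit.
double: tangent at (0, 2): λ = (3·0² + 1)/(2·2) ≡ 1/4. 4⁻¹ ≡ 2 (mod 7), so λ ≡ 1·2 ≡ 2.
  x = λ² - 0 - 0 = 4 - 0 ≡ 4; y = λ·(0 - 4) - 2 ≡ 4. → (4, 4)
double: tangent at (4, 4): λ = (3·4² + 1)/(2·4) ≡ 0/1. 1⁻¹ ≡ 1 (mod 7), so λ ≡ 0·1 ≡ 0.
  x = λ² - 4 - 4 = 0 - 8 ≡ 6; y = λ·(4 - 6) - 4 ≡ 3. → (6, 3)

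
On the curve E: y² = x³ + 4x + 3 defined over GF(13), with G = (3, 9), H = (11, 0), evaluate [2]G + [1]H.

(10, 9)

First 2G:
Repeated addition: build up to 2G.
2G: tangent at (3, 9): λ = (3·3² + 4)/(2·9) ≡ 5/5. 5⁻¹ ≡ 8 (mod 13) since 5·8 = 40 ≡ 1, so λ ≡ 5·8 ≡ 1.
  x = λ² - 3 - 3 = 1 - 6 ≡ 8; y = λ·(3 - 8) - 9 ≡ 12. → (8, 12)
2G = (8, 12).
Finally 2G + H:
(8, 12) + (11, 0). λ = (0 - 12)/(11 - 8) ≡ 1/3 mod 13. 3⁻¹ ≡ 9 (mod 13), so λ ≡ 9.
  x = λ² - 8 - 11 = 81 - 19 ≡ 10; y = λ·(8 - 10) - 12 ≡ 9. → (10, 9)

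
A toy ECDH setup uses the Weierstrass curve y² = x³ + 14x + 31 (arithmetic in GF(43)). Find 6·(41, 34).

Write Q = (41, 34).
Repeated addition: build up to 6Q.
2Q: tangent at (41, 34): λ = (3·41² + 14)/(2·34) ≡ 26/25. 25⁻¹ ≡ 31 (mod 43) since 25·31 = 775 ≡ 1, so λ ≡ 26·31 ≡ 32.
  x = λ² - 41 - 41 = 1024 - 82 ≡ 39; y = λ·(41 - 39) - 34 ≡ 30. → (39, 30)
3Q: (39, 30) + (41, 34). λ = (34 - 30)/(41 - 39) ≡ 4/2 mod 43. 2⁻¹ ≡ 22 (mod 43), so λ ≡ 2.
  x = λ² - 39 - 41 = 4 - 80 ≡ 10; y = λ·(39 - 10) - 30 ≡ 28. → (10, 28)
4Q: (10, 28) + (41, 34). λ = (34 - 28)/(41 - 10) ≡ 6/31 mod 43. 31⁻¹ ≡ 25 (mod 43) since 31·25 = 775 ≡ 1, so λ ≡ 21.
  x = λ² - 10 - 41 = 441 - 51 ≡ 3; y = λ·(10 - 3) - 28 ≡ 33. → (3, 33)
5Q: (3, 33) + (41, 34). λ = (34 - 33)/(41 - 3) ≡ 1/38 mod 43. 38⁻¹ ≡ 17 (mod 43), so λ ≡ 17.
  x = λ² - 3 - 41 = 289 - 44 ≡ 30; y = λ·(3 - 30) - 33 ≡ 24. → (30, 24)
6Q: (30, 24) + (41, 34). λ = (34 - 24)/(41 - 30) ≡ 10/11 mod 43. 11⁻¹ ≡ 4 (mod 43) since 11·4 = 44 ≡ 1, so λ ≡ 40.
  x = λ² - 30 - 41 = 1600 - 71 ≡ 24; y = λ·(30 - 24) - 24 ≡ 1. → (24, 1)

(24, 1)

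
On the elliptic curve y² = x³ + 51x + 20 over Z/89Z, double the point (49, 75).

(8, 53)

tangent at (49, 75): λ = (3·49² + 51)/(2·75) ≡ 45/61. 61⁻¹ ≡ 54 (mod 89), so λ ≡ 45·54 ≡ 27.
  x = λ² - 49 - 49 = 729 - 98 ≡ 8; y = λ·(49 - 8) - 75 ≡ 53. → (8, 53)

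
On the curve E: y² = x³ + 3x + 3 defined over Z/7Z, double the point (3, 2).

tangent at (3, 2): λ = (3·3² + 3)/(2·2) ≡ 2/4. 4⁻¹ ≡ 2 (mod 7), so λ ≡ 2·2 ≡ 4.
  x = λ² - 3 - 3 = 16 - 6 ≡ 3; y = λ·(3 - 3) - 2 ≡ 5. → (3, 5)

(3, 5)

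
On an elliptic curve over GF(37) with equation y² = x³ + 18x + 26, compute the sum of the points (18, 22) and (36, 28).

(18, 22) + (36, 28). λ = (28 - 22)/(36 - 18) ≡ 6/18 mod 37. 18⁻¹ ≡ 35 (mod 37), so λ ≡ 25.
  x = λ² - 18 - 36 = 625 - 54 ≡ 16; y = λ·(18 - 16) - 22 ≡ 28. → (16, 28)

(16, 28)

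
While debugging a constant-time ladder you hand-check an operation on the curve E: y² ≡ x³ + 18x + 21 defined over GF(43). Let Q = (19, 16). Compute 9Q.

Double-and-add on 9 = (1001)₂. Start with Q = (19, 16) for the leading 1-bit.
double: tangent at (19, 16): λ = (3·19² + 18)/(2·16) ≡ 26/32. 32⁻¹ ≡ 39 (mod 43), so λ ≡ 26·39 ≡ 25.
  x = λ² - 19 - 19 = 625 - 38 ≡ 28; y = λ·(19 - 28) - 16 ≡ 17. → (28, 17)
double: tangent at (28, 17): λ = (3·28² + 18)/(2·17) ≡ 5/34. 34⁻¹ ≡ 19 (mod 43), so λ ≡ 5·19 ≡ 9.
  x = λ² - 28 - 28 = 81 - 56 ≡ 25; y = λ·(28 - 25) - 17 ≡ 10. → (25, 10)
double: tangent at (25, 10): λ = (3·25² + 18)/(2·10) ≡ 1/20. 20⁻¹ ≡ 28 (mod 43), so λ ≡ 1·28 ≡ 28.
  x = λ² - 25 - 25 = 784 - 50 ≡ 3; y = λ·(25 - 3) - 10 ≡ 4. → (3, 4)
add Q: (3, 4) + (19, 16). λ = (16 - 4)/(19 - 3) ≡ 12/16 mod 43. 16⁻¹ ≡ 35 (mod 43) since 16·35 = 560 ≡ 1, so λ ≡ 33.
  x = λ² - 3 - 19 = 1089 - 22 ≡ 35; y = λ·(3 - 35) - 4 ≡ 15. → (35, 15)

(35, 15)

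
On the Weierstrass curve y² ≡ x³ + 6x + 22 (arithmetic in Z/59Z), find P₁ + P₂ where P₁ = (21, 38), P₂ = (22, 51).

(8, 13)

(21, 38) + (22, 51). λ = (51 - 38)/(22 - 21) ≡ 13/1 mod 59. 1⁻¹ ≡ 1 (mod 59), so λ ≡ 13.
  x = λ² - 21 - 22 = 169 - 43 ≡ 8; y = λ·(21 - 8) - 38 ≡ 13. → (8, 13)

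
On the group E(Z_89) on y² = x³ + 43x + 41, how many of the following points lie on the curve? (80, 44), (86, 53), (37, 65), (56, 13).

1

(80, 44): 44² ≡ 67, rhs ≡ 82 → off.
(86, 53): 53² ≡ 50, rhs ≡ 63 → off.
(37, 65): 65² ≡ 42, rhs ≡ 42 → on.
(56, 13): 13² ≡ 80, rhs ≡ 65 → off.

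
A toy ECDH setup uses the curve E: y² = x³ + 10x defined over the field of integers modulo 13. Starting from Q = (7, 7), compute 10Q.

Repeated addition: build up to 10Q.
2Q: tangent at (7, 7): λ = (3·7² + 10)/(2·7) ≡ 1/1. 1⁻¹ ≡ 1 (mod 13), so λ ≡ 1·1 ≡ 1.
  x = λ² - 7 - 7 = 1 - 14 ≡ 0; y = λ·(7 - 0) - 7 ≡ 0. → (0, 0)
3Q: (0, 0) + (7, 7). λ = (7 - 0)/(7 - 0) ≡ 7/7 mod 13. 7⁻¹ ≡ 2 (mod 13) since 7·2 = 14 ≡ 1, so λ ≡ 1.
  x = λ² - 0 - 7 = 1 - 7 ≡ 7; y = λ·(0 - 7) - 0 ≡ 6. → (7, 6)
4Q: (7, 6) + (7, 7): same x and y₁ ≡ -y₂, so the sum is the point at infinity.
5Q: the point at infinity + (7, 7) = (7, 7) (identity).
6Q: tangent at (7, 7): λ = (3·7² + 10)/(2·7) ≡ 1/1. 1⁻¹ ≡ 1 (mod 13) since 1·1 = 1 ≡ 1, so λ ≡ 1·1 ≡ 1.
  x = λ² - 7 - 7 = 1 - 14 ≡ 0; y = λ·(7 - 0) - 7 ≡ 0. → (0, 0)
7Q: (0, 0) + (7, 7). λ = (7 - 0)/(7 - 0) ≡ 7/7 mod 13. 7⁻¹ ≡ 2 (mod 13) since 7·2 = 14 ≡ 1, so λ ≡ 1.
  x = λ² - 0 - 7 = 1 - 7 ≡ 7; y = λ·(0 - 7) - 0 ≡ 6. → (7, 6)
8Q: (7, 6) + (7, 7): same x and y₁ ≡ -y₂, so the sum is the point at infinity.
9Q: the point at infinity + (7, 7) = (7, 7) (identity).
10Q: tangent at (7, 7): λ = (3·7² + 10)/(2·7) ≡ 1/1. 1⁻¹ ≡ 1 (mod 13), so λ ≡ 1·1 ≡ 1.
  x = λ² - 7 - 7 = 1 - 14 ≡ 0; y = λ·(7 - 0) - 7 ≡ 0. → (0, 0)

(0, 0)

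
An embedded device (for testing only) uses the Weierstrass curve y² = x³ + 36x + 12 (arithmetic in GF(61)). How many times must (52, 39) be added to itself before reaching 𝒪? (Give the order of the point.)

3

2P: tangent at (52, 39): λ = (3·52² + 36)/(2·39) ≡ 35/17. 17⁻¹ ≡ 18 (mod 61), so λ ≡ 35·18 ≡ 20.
  x = λ² - 52 - 52 = 400 - 104 ≡ 52; y = λ·(52 - 52) - 39 ≡ 22. → (52, 22)
3P: (52, 22) + (52, 39): same x and y₁ ≡ -y₂, so the sum is 𝒪.
3P = 𝒪, so the order is 3.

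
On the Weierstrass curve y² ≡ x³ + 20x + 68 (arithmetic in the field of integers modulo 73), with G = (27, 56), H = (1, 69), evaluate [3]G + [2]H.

(27, 17)

First 3G:
Repeated addition: build up to 3G.
2G: tangent at (27, 56): λ = (3·27² + 20)/(2·56) ≡ 17/39. 39⁻¹ ≡ 15 (mod 73) since 39·15 = 585 ≡ 1, so λ ≡ 17·15 ≡ 36.
  x = λ² - 27 - 27 = 1296 - 54 ≡ 1; y = λ·(27 - 1) - 56 ≡ 4. → (1, 4)
3G: (1, 4) + (27, 56). λ = (56 - 4)/(27 - 1) ≡ 52/26 mod 73. 26⁻¹ ≡ 59 (mod 73), so λ ≡ 2.
  x = λ² - 1 - 27 = 4 - 28 ≡ 49; y = λ·(1 - 49) - 4 ≡ 46. → (49, 46)
3G = (49, 46).
Next 2H:
Repeated addition: build up to 2H.
2H: tangent at (1, 69): λ = (3·1² + 20)/(2·69) ≡ 23/65. 65⁻¹ ≡ 9 (mod 73), so λ ≡ 23·9 ≡ 61.
  x = λ² - 1 - 1 = 3721 - 2 ≡ 69; y = λ·(1 - 69) - 69 ≡ 17. → (69, 17)
2H = (69, 17).
Finally 3G + 2H:
(49, 46) + (69, 17). λ = (17 - 46)/(69 - 49) ≡ 44/20 mod 73. 20⁻¹ ≡ 11 (mod 73) since 20·11 = 220 ≡ 1, so λ ≡ 46.
  x = λ² - 49 - 69 = 2116 - 118 ≡ 27; y = λ·(49 - 27) - 46 ≡ 17. → (27, 17)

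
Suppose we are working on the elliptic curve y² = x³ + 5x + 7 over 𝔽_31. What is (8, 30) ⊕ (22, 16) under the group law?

(2, 26)

(8, 30) + (22, 16). λ = (16 - 30)/(22 - 8) ≡ 17/14 mod 31. 14⁻¹ ≡ 20 (mod 31) since 14·20 = 280 ≡ 1, so λ ≡ 30.
  x = λ² - 8 - 22 = 900 - 30 ≡ 2; y = λ·(8 - 2) - 30 ≡ 26. → (2, 26)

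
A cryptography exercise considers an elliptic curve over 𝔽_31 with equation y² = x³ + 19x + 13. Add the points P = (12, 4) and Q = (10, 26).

(12, 4) + (10, 26). λ = (26 - 4)/(10 - 12) ≡ 22/29 mod 31. 29⁻¹ ≡ 15 (mod 31) since 29·15 = 435 ≡ 1, so λ ≡ 20.
  x = λ² - 12 - 10 = 400 - 22 ≡ 6; y = λ·(12 - 6) - 4 ≡ 23. → (6, 23)

(6, 23)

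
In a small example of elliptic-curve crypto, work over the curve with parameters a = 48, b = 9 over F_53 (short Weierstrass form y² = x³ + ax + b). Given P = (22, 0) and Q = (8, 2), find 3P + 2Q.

First 3P:
Repeated addition: build up to 3P.
2P: (22, 0) + (22, 0): same x and y₁ ≡ -y₂, so the sum is the point at infinity.
3P: the point at infinity + (22, 0) = (22, 0) (identity).
3P = (22, 0).
Next 2Q:
Repeated addition: build up to 2Q.
2Q: tangent at (8, 2): λ = (3·8² + 48)/(2·2) ≡ 28/4. 4⁻¹ ≡ 40 (mod 53) since 4·40 = 160 ≡ 1, so λ ≡ 28·40 ≡ 7.
  x = λ² - 8 - 8 = 49 - 16 ≡ 33; y = λ·(8 - 33) - 2 ≡ 35. → (33, 35)
2Q = (33, 35).
Finally 3P + 2Q:
(22, 0) + (33, 35). λ = (35 - 0)/(33 - 22) ≡ 35/11 mod 53. 11⁻¹ ≡ 29 (mod 53) since 11·29 = 319 ≡ 1, so λ ≡ 8.
  x = λ² - 22 - 33 = 64 - 55 ≡ 9; y = λ·(22 - 9) - 0 ≡ 51. → (9, 51)

(9, 51)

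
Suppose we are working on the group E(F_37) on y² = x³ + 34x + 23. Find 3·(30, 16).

Write Q = (30, 16).
Repeated addition: build up to 3Q.
2Q: tangent at (30, 16): λ = (3·30² + 34)/(2·16) ≡ 33/32. 32⁻¹ ≡ 22 (mod 37), so λ ≡ 33·22 ≡ 23.
  x = λ² - 30 - 30 = 529 - 60 ≡ 25; y = λ·(30 - 25) - 16 ≡ 25. → (25, 25)
3Q: (25, 25) + (30, 16). λ = (16 - 25)/(30 - 25) ≡ 28/5 mod 37. 5⁻¹ ≡ 15 (mod 37), so λ ≡ 13.
  x = λ² - 25 - 30 = 169 - 55 ≡ 3; y = λ·(25 - 3) - 25 ≡ 2. → (3, 2)

(3, 2)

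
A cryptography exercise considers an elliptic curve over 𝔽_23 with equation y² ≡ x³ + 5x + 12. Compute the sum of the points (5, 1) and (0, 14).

(22, 11)

(5, 1) + (0, 14). λ = (14 - 1)/(0 - 5) ≡ 13/18 mod 23. 18⁻¹ ≡ 9 (mod 23), so λ ≡ 2.
  x = λ² - 5 - 0 = 4 - 5 ≡ 22; y = λ·(5 - 22) - 1 ≡ 11. → (22, 11)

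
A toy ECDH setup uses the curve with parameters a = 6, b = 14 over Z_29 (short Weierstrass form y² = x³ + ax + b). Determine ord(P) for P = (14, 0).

2P: (14, 0) + (14, 0): same x and y₁ ≡ -y₂, so the sum is ∞.
2P = ∞, so the order is 2.

2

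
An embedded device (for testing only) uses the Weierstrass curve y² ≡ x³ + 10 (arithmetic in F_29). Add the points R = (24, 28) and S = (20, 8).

(24, 28) + (20, 8). λ = (8 - 28)/(20 - 24) ≡ 9/25 mod 29. 25⁻¹ ≡ 7 (mod 29) since 25·7 = 175 ≡ 1, so λ ≡ 5.
  x = λ² - 24 - 20 = 25 - 44 ≡ 10; y = λ·(24 - 10) - 28 ≡ 13. → (10, 13)

(10, 13)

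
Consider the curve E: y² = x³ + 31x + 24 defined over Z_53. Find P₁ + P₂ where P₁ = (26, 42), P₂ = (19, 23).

(26, 42) + (19, 23). λ = (23 - 42)/(19 - 26) ≡ 34/46 mod 53. 46⁻¹ ≡ 15 (mod 53), so λ ≡ 33.
  x = λ² - 26 - 19 = 1089 - 45 ≡ 37; y = λ·(26 - 37) - 42 ≡ 19. → (37, 19)

(37, 19)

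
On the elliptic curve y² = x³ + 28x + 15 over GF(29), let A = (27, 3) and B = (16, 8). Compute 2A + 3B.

First 2A:
Repeated addition: build up to 2A.
2A: tangent at (27, 3): λ = (3·27² + 28)/(2·3) ≡ 11/6. 6⁻¹ ≡ 5 (mod 29) since 6·5 = 30 ≡ 1, so λ ≡ 11·5 ≡ 26.
  x = λ² - 27 - 27 = 676 - 54 ≡ 13; y = λ·(27 - 13) - 3 ≡ 13. → (13, 13)
2A = (13, 13).
Next 3B:
Repeated addition: build up to 3B.
2B: tangent at (16, 8): λ = (3·16² + 28)/(2·8) ≡ 13/16. 16⁻¹ ≡ 20 (mod 29) since 16·20 = 320 ≡ 1, so λ ≡ 13·20 ≡ 28.
  x = λ² - 16 - 16 = 784 - 32 ≡ 27; y = λ·(16 - 27) - 8 ≡ 3. → (27, 3)
3B: (27, 3) + (16, 8). λ = (8 - 3)/(16 - 27) ≡ 5/18 mod 29. 18⁻¹ ≡ 21 (mod 29) since 18·21 = 378 ≡ 1, so λ ≡ 18.
  x = λ² - 27 - 16 = 324 - 43 ≡ 20; y = λ·(27 - 20) - 3 ≡ 7. → (20, 7)
3B = (20, 7).
Finally 2A + 3B:
(13, 13) + (20, 7). λ = (7 - 13)/(20 - 13) ≡ 23/7 mod 29. 7⁻¹ ≡ 25 (mod 29) since 7·25 = 175 ≡ 1, so λ ≡ 24.
  x = λ² - 13 - 20 = 576 - 33 ≡ 21; y = λ·(13 - 21) - 13 ≡ 27. → (21, 27)

(21, 27)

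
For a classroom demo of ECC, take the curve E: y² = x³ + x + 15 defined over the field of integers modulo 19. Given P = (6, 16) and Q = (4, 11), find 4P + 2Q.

(17, 10)

First 4P:
Double-and-add on 4 = (100)₂. Start with P = (6, 16) for the leading 1-bit.
double: tangent at (6, 16): λ = (3·6² + 1)/(2·16) ≡ 14/13. 13⁻¹ ≡ 3 (mod 19), so λ ≡ 14·3 ≡ 4.
  x = λ² - 6 - 6 = 16 - 12 ≡ 4; y = λ·(6 - 4) - 16 ≡ 11. → (4, 11)
double: tangent at (4, 11): λ = (3·4² + 1)/(2·11) ≡ 11/3. 3⁻¹ ≡ 13 (mod 19), so λ ≡ 11·13 ≡ 10.
  x = λ² - 4 - 4 = 100 - 8 ≡ 16; y = λ·(4 - 16) - 11 ≡ 2. → (16, 2)
4P = (16, 2).
Next 2Q:
Repeated addition: build up to 2Q.
2Q: tangent at (4, 11): λ = (3·4² + 1)/(2·11) ≡ 11/3. 3⁻¹ ≡ 13 (mod 19) since 3·13 = 39 ≡ 1, so λ ≡ 11·13 ≡ 10.
  x = λ² - 4 - 4 = 100 - 8 ≡ 16; y = λ·(4 - 16) - 11 ≡ 2. → (16, 2)
2Q = (16, 2).
Finally 4P + 2Q:
tangent at (16, 2): λ = (3·16² + 1)/(2·2) ≡ 9/4. 4⁻¹ ≡ 5 (mod 19) since 4·5 = 20 ≡ 1, so λ ≡ 9·5 ≡ 7.
  x = λ² - 16 - 16 = 49 - 32 ≡ 17; y = λ·(16 - 17) - 2 ≡ 10. → (17, 10)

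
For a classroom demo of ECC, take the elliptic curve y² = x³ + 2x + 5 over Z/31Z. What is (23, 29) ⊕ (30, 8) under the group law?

(23, 29) + (30, 8). λ = (8 - 29)/(30 - 23) ≡ 10/7 mod 31. 7⁻¹ ≡ 9 (mod 31) since 7·9 = 63 ≡ 1, so λ ≡ 28.
  x = λ² - 23 - 30 = 784 - 53 ≡ 18; y = λ·(23 - 18) - 29 ≡ 18. → (18, 18)

(18, 18)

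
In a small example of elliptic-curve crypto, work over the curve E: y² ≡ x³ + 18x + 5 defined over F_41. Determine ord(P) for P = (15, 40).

2P: tangent at (15, 40): λ = (3·15² + 18)/(2·40) ≡ 37/39. 39⁻¹ ≡ 20 (mod 41), so λ ≡ 37·20 ≡ 2.
  x = λ² - 15 - 15 = 4 - 30 ≡ 15; y = λ·(15 - 15) - 40 ≡ 1. → (15, 1)
3P: (15, 1) + (15, 40): same x and y₁ ≡ -y₂, so the sum is ∞.
3P = ∞, so the order is 3.

3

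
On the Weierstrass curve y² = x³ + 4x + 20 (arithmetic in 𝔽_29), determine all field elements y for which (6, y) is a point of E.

12, 17

x³ + 4x + 20 = 260 ≡ 28 (mod 29).
Square roots of 28 mod 29: 12 and 17 (since 12² = 144 ≡ 28).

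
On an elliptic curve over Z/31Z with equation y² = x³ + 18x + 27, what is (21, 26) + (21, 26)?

tangent at (21, 26): λ = (3·21² + 18)/(2·26) ≡ 8/21. 21⁻¹ ≡ 3 (mod 31) since 21·3 = 63 ≡ 1, so λ ≡ 8·3 ≡ 24.
  x = λ² - 21 - 21 = 576 - 42 ≡ 7; y = λ·(21 - 7) - 26 ≡ 0. → (7, 0)

(7, 0)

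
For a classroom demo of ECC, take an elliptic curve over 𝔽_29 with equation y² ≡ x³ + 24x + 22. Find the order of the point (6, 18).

2P: tangent at (6, 18): λ = (3·6² + 24)/(2·18) ≡ 16/7. 7⁻¹ ≡ 25 (mod 29) since 7·25 = 175 ≡ 1, so λ ≡ 16·25 ≡ 23.
  x = λ² - 6 - 6 = 529 - 12 ≡ 24; y = λ·(6 - 24) - 18 ≡ 3. → (24, 3)
3P: (24, 3) + (6, 18). λ = (18 - 3)/(6 - 24) ≡ 15/11 mod 29. 11⁻¹ ≡ 8 (mod 29), so λ ≡ 4.
  x = λ² - 24 - 6 = 16 - 30 ≡ 15; y = λ·(24 - 15) - 3 ≡ 4. → (15, 4)
4P: (15, 4) + (6, 18). λ = (18 - 4)/(6 - 15) ≡ 14/20 mod 29. 20⁻¹ ≡ 16 (mod 29), so λ ≡ 21.
  x = λ² - 15 - 6 = 441 - 21 ≡ 14; y = λ·(15 - 14) - 4 ≡ 17. → (14, 17)
5P: (14, 17) + (6, 18). λ = (18 - 17)/(6 - 14) ≡ 1/21 mod 29. 21⁻¹ ≡ 18 (mod 29) since 21·18 = 378 ≡ 1, so λ ≡ 18.
  x = λ² - 14 - 6 = 324 - 20 ≡ 14; y = λ·(14 - 14) - 17 ≡ 12. → (14, 12)
6P: (14, 12) + (6, 18). λ = (18 - 12)/(6 - 14) ≡ 6/21 mod 29. 21⁻¹ ≡ 18 (mod 29), so λ ≡ 21.
  x = λ² - 14 - 6 = 441 - 20 ≡ 15; y = λ·(14 - 15) - 12 ≡ 25. → (15, 25)
7P: (15, 25) + (6, 18). λ = (18 - 25)/(6 - 15) ≡ 22/20 mod 29. 20⁻¹ ≡ 16 (mod 29), so λ ≡ 4.
  x = λ² - 15 - 6 = 16 - 21 ≡ 24; y = λ·(15 - 24) - 25 ≡ 26. → (24, 26)
8P: (24, 26) + (6, 18). λ = (18 - 26)/(6 - 24) ≡ 21/11 mod 29. 11⁻¹ ≡ 8 (mod 29) since 11·8 = 88 ≡ 1, so λ ≡ 23.
  x = λ² - 24 - 6 = 529 - 30 ≡ 6; y = λ·(24 - 6) - 26 ≡ 11. → (6, 11)
9P: (6, 11) + (6, 18): same x and y₁ ≡ -y₂, so the sum is the point at infinity.
9P = the point at infinity, so the order is 9.

9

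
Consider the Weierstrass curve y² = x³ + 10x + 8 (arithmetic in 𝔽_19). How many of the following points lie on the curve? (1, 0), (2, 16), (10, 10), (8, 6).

1

(1, 0): 0² ≡ 0, rhs ≡ 0 → on.
(2, 16): 16² ≡ 9, rhs ≡ 17 → off.
(10, 10): 10² ≡ 5, rhs ≡ 6 → off.
(8, 6): 6² ≡ 17, rhs ≡ 11 → off.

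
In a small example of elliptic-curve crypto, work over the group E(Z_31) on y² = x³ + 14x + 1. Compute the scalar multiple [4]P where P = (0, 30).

(27, 6)

Double-and-add on 4 = (100)₂. Start with P = (0, 30) for the leading 1-bit.
double: tangent at (0, 30): λ = (3·0² + 14)/(2·30) ≡ 14/29. 29⁻¹ ≡ 15 (mod 31) since 29·15 = 435 ≡ 1, so λ ≡ 14·15 ≡ 24.
  x = λ² - 0 - 0 = 576 - 0 ≡ 18; y = λ·(0 - 18) - 30 ≡ 3. → (18, 3)
double: tangent at (18, 3): λ = (3·18² + 14)/(2·3) ≡ 25/6. 6⁻¹ ≡ 26 (mod 31), so λ ≡ 25·26 ≡ 30.
  x = λ² - 18 - 18 = 900 - 36 ≡ 27; y = λ·(18 - 27) - 3 ≡ 6. → (27, 6)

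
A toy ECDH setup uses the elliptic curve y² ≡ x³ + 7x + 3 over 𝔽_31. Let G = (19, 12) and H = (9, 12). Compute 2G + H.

First 2G:
Repeated addition: build up to 2G.
2G: tangent at (19, 12): λ = (3·19² + 7)/(2·12) ≡ 5/24. 24⁻¹ ≡ 22 (mod 31), so λ ≡ 5·22 ≡ 17.
  x = λ² - 19 - 19 = 289 - 38 ≡ 3; y = λ·(19 - 3) - 12 ≡ 12. → (3, 12)
2G = (3, 12).
Finally 2G + H:
(3, 12) + (9, 12). λ = (12 - 12)/(9 - 3) ≡ 0/6 mod 31. 6⁻¹ ≡ 26 (mod 31), so λ ≡ 0.
  x = λ² - 3 - 9 = 0 - 12 ≡ 19; y = λ·(3 - 19) - 12 ≡ 19. → (19, 19)

(19, 19)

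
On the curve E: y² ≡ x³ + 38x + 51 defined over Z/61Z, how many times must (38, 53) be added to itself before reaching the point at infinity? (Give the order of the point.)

4

2P: tangent at (38, 53): λ = (3·38² + 38)/(2·53) ≡ 39/45. 45⁻¹ ≡ 19 (mod 61) since 45·19 = 855 ≡ 1, so λ ≡ 39·19 ≡ 9.
  x = λ² - 38 - 38 = 81 - 76 ≡ 5; y = λ·(38 - 5) - 53 ≡ 0. → (5, 0)
3P: (5, 0) + (38, 53). λ = (53 - 0)/(38 - 5) ≡ 53/33 mod 61. 33⁻¹ ≡ 37 (mod 61), so λ ≡ 9.
  x = λ² - 5 - 38 = 81 - 43 ≡ 38; y = λ·(5 - 38) - 0 ≡ 8. → (38, 8)
4P: (38, 8) + (38, 53): same x and y₁ ≡ -y₂, so the sum is the point at infinity.
4P = the point at infinity, so the order is 4.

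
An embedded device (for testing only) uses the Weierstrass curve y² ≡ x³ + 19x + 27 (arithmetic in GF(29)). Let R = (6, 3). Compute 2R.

tangent at (6, 3): λ = (3·6² + 19)/(2·3) ≡ 11/6. 6⁻¹ ≡ 5 (mod 29), so λ ≡ 11·5 ≡ 26.
  x = λ² - 6 - 6 = 676 - 12 ≡ 26; y = λ·(6 - 26) - 3 ≡ 28. → (26, 28)

(26, 28)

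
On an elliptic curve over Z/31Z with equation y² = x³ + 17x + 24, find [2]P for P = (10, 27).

(20, 5)

tangent at (10, 27): λ = (3·10² + 17)/(2·27) ≡ 7/23. 23⁻¹ ≡ 27 (mod 31) since 23·27 = 621 ≡ 1, so λ ≡ 7·27 ≡ 3.
  x = λ² - 10 - 10 = 9 - 20 ≡ 20; y = λ·(10 - 20) - 27 ≡ 5. → (20, 5)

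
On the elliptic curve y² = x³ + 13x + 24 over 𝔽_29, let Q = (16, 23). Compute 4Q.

(9, 0)

Double-and-add on 4 = (100)₂. Start with Q = (16, 23) for the leading 1-bit.
double: tangent at (16, 23): λ = (3·16² + 13)/(2·23) ≡ 27/17. 17⁻¹ ≡ 12 (mod 29) since 17·12 = 204 ≡ 1, so λ ≡ 27·12 ≡ 5.
  x = λ² - 16 - 16 = 25 - 32 ≡ 22; y = λ·(16 - 22) - 23 ≡ 5. → (22, 5)
double: tangent at (22, 5): λ = (3·22² + 13)/(2·5) ≡ 15/10. 10⁻¹ ≡ 3 (mod 29), so λ ≡ 15·3 ≡ 16.
  x = λ² - 22 - 22 = 256 - 44 ≡ 9; y = λ·(22 - 9) - 5 ≡ 0. → (9, 0)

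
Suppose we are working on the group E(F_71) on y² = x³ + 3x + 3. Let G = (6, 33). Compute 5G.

(48, 60)

Repeated addition: build up to 5G.
2G: tangent at (6, 33): λ = (3·6² + 3)/(2·33) ≡ 40/66. 66⁻¹ ≡ 14 (mod 71), so λ ≡ 40·14 ≡ 63.
  x = λ² - 6 - 6 = 3969 - 12 ≡ 52; y = λ·(6 - 52) - 33 ≡ 51. → (52, 51)
3G: (52, 51) + (6, 33). λ = (33 - 51)/(6 - 52) ≡ 53/25 mod 71. 25⁻¹ ≡ 54 (mod 71) since 25·54 = 1350 ≡ 1, so λ ≡ 22.
  x = λ² - 52 - 6 = 484 - 58 ≡ 0; y = λ·(52 - 0) - 51 ≡ 28. → (0, 28)
4G: (0, 28) + (6, 33). λ = (33 - 28)/(6 - 0) ≡ 5/6 mod 71. 6⁻¹ ≡ 12 (mod 71), so λ ≡ 60.
  x = λ² - 0 - 6 = 3600 - 6 ≡ 44; y = λ·(0 - 44) - 28 ≡ 30. → (44, 30)
5G: (44, 30) + (6, 33). λ = (33 - 30)/(6 - 44) ≡ 3/33 mod 71. 33⁻¹ ≡ 28 (mod 71), so λ ≡ 13.
  x = λ² - 44 - 6 = 169 - 50 ≡ 48; y = λ·(44 - 48) - 30 ≡ 60. → (48, 60)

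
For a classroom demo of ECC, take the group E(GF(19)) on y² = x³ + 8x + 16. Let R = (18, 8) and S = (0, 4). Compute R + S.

(17, 7)

(18, 8) + (0, 4). λ = (4 - 8)/(0 - 18) ≡ 15/1 mod 19. 1⁻¹ ≡ 1 (mod 19) since 1·1 = 1 ≡ 1, so λ ≡ 15.
  x = λ² - 18 - 0 = 225 - 18 ≡ 17; y = λ·(18 - 17) - 8 ≡ 7. → (17, 7)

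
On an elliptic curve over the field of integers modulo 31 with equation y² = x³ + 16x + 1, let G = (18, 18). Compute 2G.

tangent at (18, 18): λ = (3·18² + 16)/(2·18) ≡ 27/5. 5⁻¹ ≡ 25 (mod 31) since 5·25 = 125 ≡ 1, so λ ≡ 27·25 ≡ 24.
  x = λ² - 18 - 18 = 576 - 36 ≡ 13; y = λ·(18 - 13) - 18 ≡ 9. → (13, 9)

(13, 9)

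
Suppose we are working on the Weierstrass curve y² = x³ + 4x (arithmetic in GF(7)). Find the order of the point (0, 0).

2P: (0, 0) + (0, 0): same x and y₁ ≡ -y₂, so the sum is 𝒪.
2P = 𝒪, so the order is 2.

2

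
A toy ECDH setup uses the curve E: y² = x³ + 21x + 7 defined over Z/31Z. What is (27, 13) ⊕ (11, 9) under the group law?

(26, 26)

(27, 13) + (11, 9). λ = (9 - 13)/(11 - 27) ≡ 27/15 mod 31. 15⁻¹ ≡ 29 (mod 31), so λ ≡ 8.
  x = λ² - 27 - 11 = 64 - 38 ≡ 26; y = λ·(27 - 26) - 13 ≡ 26. → (26, 26)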